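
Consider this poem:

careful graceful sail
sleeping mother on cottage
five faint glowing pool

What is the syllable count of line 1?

5

Line 1: careful(2) + graceful(2) + sail(1) = 5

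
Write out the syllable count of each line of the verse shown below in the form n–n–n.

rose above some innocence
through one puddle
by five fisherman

Line 1: rose(1) + above(2) + some(1) + innocence(3) = 7
Line 2: through(1) + one(1) + puddle(2) = 4
Line 3: by(1) + five(1) + fisherman(3) = 5

7–4–5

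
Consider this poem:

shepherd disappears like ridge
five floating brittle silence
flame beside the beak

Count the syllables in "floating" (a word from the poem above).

2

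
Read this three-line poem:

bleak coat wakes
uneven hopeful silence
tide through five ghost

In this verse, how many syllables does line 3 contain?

4

Line 3: "tide through five ghost": 1+1+1+1 = 4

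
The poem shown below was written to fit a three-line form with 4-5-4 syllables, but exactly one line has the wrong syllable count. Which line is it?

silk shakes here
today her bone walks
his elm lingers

The first line

Line 1: silk(1) + shakes(1) + here(1) = 3 (expected 4)
Line 2: today(2) + her(1) + bone(1) + walks(1) = 5 ✓
Line 3: his(1) + elm(1) + lingers(2) = 4 ✓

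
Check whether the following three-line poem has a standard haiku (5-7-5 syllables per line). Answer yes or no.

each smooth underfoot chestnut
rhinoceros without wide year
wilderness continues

No

Line 1: each(1) + smooth(1) + underfoot(3) + chestnut(2) = 7 (expected 5)
Line 2: rhinoceros(4) + without(2) + wide(1) + year(1) = 8 (expected 7)
Line 3: wilderness(3) + continues(3) = 6 (expected 5)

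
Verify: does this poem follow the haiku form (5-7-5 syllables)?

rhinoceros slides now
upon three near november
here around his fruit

Line 1: "rhinoceros slides now": 4+1+1 = 6 (expected 5)
Line 2: "upon three near november": 2+1+1+3 = 7 ✓
Line 3: "here around his fruit": 1+2+1+1 = 5 ✓

No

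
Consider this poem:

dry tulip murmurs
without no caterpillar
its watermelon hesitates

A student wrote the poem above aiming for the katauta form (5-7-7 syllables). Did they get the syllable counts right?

Line 1: "dry tulip murmurs": 1+2+2 = 5 ✓
Line 2: "without no caterpillar": 2+1+4 = 7 ✓
Line 3: "its watermelon hesitates": 1+4+3 = 8 (expected 7)

No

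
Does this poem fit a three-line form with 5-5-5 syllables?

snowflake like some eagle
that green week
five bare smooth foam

Line 1: "snowflake like some eagle": 2+1+1+2 = 6 (expected 5)
Line 2: "that green week": 1+1+1 = 3 (expected 5)
Line 3: "five bare smooth foam": 1+1+1+1 = 4 (expected 5)

No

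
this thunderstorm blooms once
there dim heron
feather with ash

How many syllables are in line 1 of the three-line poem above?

Line 1: this (1), thunderstorm (3), blooms (1), once (1) → 6

6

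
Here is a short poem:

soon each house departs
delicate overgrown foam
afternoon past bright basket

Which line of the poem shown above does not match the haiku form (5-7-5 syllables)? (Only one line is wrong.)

Line 1: "soon each house departs": 1+1+1+2 = 5 ✓
Line 2: "delicate overgrown foam": 3+3+1 = 7 ✓
Line 3: "afternoon past bright basket": 3+1+1+2 = 7 (expected 5)

Line 3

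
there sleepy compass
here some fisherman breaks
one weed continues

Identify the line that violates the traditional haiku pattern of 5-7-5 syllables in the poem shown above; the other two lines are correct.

The second line

Line 1: there (1), sleepy (2), compass (2) → 5 ✓
Line 2: here (1), some (1), fisherman (3), breaks (1) → 6 (expected 7)
Line 3: one (1), weed (1), continues (3) → 5 ✓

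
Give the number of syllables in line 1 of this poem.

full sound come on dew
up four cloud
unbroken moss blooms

5

Line 1: full(1) + sound(1) + come(1) + on(1) + dew(1) = 5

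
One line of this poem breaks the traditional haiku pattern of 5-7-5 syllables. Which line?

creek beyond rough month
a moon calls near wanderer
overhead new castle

Line 3

Line 1: creek (1), beyond (2), rough (1), month (1) → 5 ✓
Line 2: a (1), moon (1), calls (1), near (1), wanderer (3) → 7 ✓
Line 3: overhead (3), new (1), castle (2) → 6 (expected 5)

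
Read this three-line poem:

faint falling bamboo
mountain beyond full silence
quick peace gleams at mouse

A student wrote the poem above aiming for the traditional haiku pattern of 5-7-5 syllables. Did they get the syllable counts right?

Line 1: faint(1) + falling(2) + bamboo(2) = 5 ✓
Line 2: mountain(2) + beyond(2) + full(1) + silence(2) = 7 ✓
Line 3: quick(1) + peace(1) + gleams(1) + at(1) + mouse(1) = 5 ✓

Yes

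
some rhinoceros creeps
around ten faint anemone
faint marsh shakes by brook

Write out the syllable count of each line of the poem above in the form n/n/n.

Line 1: some (1), rhinoceros (4), creeps (1) → 6
Line 2: around (2), ten (1), faint (1), anemone (4) → 8
Line 3: faint (1), marsh (1), shakes (1), by (1), brook (1) → 5

6/8/5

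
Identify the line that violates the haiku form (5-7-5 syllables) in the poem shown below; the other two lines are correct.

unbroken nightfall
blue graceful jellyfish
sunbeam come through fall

Line 1: unbroken(3) + nightfall(2) = 5 ✓
Line 2: blue(1) + graceful(2) + jellyfish(3) = 6 (expected 7)
Line 3: sunbeam(2) + come(1) + through(1) + fall(1) = 5 ✓

The second line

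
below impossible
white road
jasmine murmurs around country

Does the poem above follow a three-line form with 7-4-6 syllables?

Line 1: below (2), impossible (4) → 6 (expected 7)
Line 2: white (1), road (1) → 2 (expected 4)
Line 3: jasmine (2), murmurs (2), around (2), country (2) → 8 (expected 6)

No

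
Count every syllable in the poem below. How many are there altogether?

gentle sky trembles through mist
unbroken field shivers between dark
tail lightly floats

20

Line 1: gentle(2) + sky(1) + trembles(2) + through(1) + mist(1) = 7
Line 2: unbroken(3) + field(1) + shivers(2) + between(2) + dark(1) = 9
Line 3: tail(1) + lightly(2) + floats(1) = 4
Total: 7 + 9 + 4 = 20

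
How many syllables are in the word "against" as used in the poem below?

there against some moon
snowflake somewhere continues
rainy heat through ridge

2

"against" has 2 syllables.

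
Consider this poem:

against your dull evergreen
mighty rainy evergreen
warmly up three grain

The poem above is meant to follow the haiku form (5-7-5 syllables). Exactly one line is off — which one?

Line 1

Line 1: against(2) + your(1) + dull(1) + evergreen(3) = 7 (expected 5)
Line 2: mighty(2) + rainy(2) + evergreen(3) = 7 ✓
Line 3: warmly(2) + up(1) + three(1) + grain(1) = 5 ✓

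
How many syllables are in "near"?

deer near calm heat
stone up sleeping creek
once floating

1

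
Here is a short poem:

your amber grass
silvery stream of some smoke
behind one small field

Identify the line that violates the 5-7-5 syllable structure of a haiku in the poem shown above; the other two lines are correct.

Line 1: "your amber grass": 1+2+1 = 4 (expected 5)
Line 2: "silvery stream of some smoke": 3+1+1+1+1 = 7 ✓
Line 3: "behind one small field": 2+1+1+1 = 5 ✓

The first line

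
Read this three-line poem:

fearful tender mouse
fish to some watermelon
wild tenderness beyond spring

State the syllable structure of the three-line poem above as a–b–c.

Line 1: fearful(2) + tender(2) + mouse(1) = 5
Line 2: fish(1) + to(1) + some(1) + watermelon(4) = 7
Line 3: wild(1) + tenderness(3) + beyond(2) + spring(1) = 7

5–7–7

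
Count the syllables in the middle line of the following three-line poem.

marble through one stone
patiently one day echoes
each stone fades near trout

The middle line: patiently(3) + one(1) + day(1) + echoes(2) = 7

7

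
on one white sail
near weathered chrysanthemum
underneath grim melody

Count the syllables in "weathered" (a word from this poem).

2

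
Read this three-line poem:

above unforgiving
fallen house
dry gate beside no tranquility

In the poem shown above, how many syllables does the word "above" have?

2

"above" has 2 syllables.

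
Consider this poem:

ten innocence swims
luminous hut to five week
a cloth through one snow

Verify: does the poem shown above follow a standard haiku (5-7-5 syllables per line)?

Line 1: ten (1), innocence (3), swims (1) → 5 ✓
Line 2: luminous (3), hut (1), to (1), five (1), week (1) → 7 ✓
Line 3: a (1), cloth (1), through (1), one (1), snow (1) → 5 ✓

Yes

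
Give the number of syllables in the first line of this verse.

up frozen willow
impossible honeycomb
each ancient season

5

The first line: up (1), frozen (2), willow (2) → 5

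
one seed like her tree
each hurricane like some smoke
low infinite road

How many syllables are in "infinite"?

3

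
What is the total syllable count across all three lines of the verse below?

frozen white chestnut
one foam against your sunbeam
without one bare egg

17

Line 1: frozen(2) + white(1) + chestnut(2) = 5
Line 2: one(1) + foam(1) + against(2) + your(1) + sunbeam(2) = 7
Line 3: without(2) + one(1) + bare(1) + egg(1) = 5
Total: 5 + 7 + 5 = 17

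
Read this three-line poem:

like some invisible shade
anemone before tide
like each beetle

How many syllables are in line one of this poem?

7

Line one: like(1) + some(1) + invisible(4) + shade(1) = 7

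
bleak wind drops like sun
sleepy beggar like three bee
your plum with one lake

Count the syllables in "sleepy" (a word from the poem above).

2

"sleepy" has 2 syllables.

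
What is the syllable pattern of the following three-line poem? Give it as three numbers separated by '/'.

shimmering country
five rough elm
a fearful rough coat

5/3/5

Line 1: "shimmering country": 3+2 = 5
Line 2: "five rough elm": 1+1+1 = 3
Line 3: "a fearful rough coat": 1+2+1+1 = 5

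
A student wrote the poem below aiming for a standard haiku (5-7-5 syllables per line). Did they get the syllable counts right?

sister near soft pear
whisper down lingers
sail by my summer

Line 1: sister (2), near (1), soft (1), pear (1) → 5 ✓
Line 2: whisper (2), down (1), lingers (2) → 5 (expected 7)
Line 3: sail (1), by (1), my (1), summer (2) → 5 ✓

No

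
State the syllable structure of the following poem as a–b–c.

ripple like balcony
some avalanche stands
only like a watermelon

Line 1: ripple(2) + like(1) + balcony(3) = 6
Line 2: some(1) + avalanche(3) + stands(1) = 5
Line 3: only(2) + like(1) + a(1) + watermelon(4) = 8

6–5–8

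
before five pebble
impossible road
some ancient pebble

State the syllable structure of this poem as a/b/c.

Line 1: before (2), five (1), pebble (2) → 5
Line 2: impossible (4), road (1) → 5
Line 3: some (1), ancient (2), pebble (2) → 5

5/5/5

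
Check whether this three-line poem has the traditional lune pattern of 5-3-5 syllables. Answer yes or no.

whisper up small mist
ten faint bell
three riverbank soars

Yes

Line 1: whisper(2) + up(1) + small(1) + mist(1) = 5 ✓
Line 2: ten(1) + faint(1) + bell(1) = 3 ✓
Line 3: three(1) + riverbank(3) + soars(1) = 5 ✓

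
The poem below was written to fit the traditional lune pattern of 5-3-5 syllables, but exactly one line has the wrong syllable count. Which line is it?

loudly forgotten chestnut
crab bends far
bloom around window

The first line

Line 1: "loudly forgotten chestnut": 2+3+2 = 7 (expected 5)
Line 2: "crab bends far": 1+1+1 = 3 ✓
Line 3: "bloom around window": 1+2+2 = 5 ✓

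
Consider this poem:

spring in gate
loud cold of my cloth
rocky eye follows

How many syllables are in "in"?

1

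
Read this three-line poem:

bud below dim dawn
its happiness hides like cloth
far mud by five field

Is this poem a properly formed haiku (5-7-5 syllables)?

Line 1: bud(1) + below(2) + dim(1) + dawn(1) = 5 ✓
Line 2: its(1) + happiness(3) + hides(1) + like(1) + cloth(1) = 7 ✓
Line 3: far(1) + mud(1) + by(1) + five(1) + field(1) = 5 ✓

Yes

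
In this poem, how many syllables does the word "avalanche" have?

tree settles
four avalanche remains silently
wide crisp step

3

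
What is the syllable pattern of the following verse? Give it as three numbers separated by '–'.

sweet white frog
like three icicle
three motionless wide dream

Line 1: sweet(1) + white(1) + frog(1) = 3
Line 2: like(1) + three(1) + icicle(3) = 5
Line 3: three(1) + motionless(3) + wide(1) + dream(1) = 6

3–5–6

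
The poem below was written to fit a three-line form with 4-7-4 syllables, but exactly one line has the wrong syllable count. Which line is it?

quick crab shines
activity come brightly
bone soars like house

The first line

Line 1: quick(1) + crab(1) + shines(1) = 3 (expected 4)
Line 2: activity(4) + come(1) + brightly(2) = 7 ✓
Line 3: bone(1) + soars(1) + like(1) + house(1) = 4 ✓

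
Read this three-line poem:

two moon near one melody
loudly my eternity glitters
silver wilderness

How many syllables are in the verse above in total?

21

Line 1: "two moon near one melody": 1+1+1+1+3 = 7
Line 2: "loudly my eternity glitters": 2+1+4+2 = 9
Line 3: "silver wilderness": 2+3 = 5
Total: 7 + 9 + 5 = 21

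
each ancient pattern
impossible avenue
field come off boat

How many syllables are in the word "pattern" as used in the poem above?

"pattern" has 2 syllables.

2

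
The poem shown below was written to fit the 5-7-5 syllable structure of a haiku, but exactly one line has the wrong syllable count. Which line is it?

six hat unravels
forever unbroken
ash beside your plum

Line 1: "six hat unravels": 1+1+3 = 5 ✓
Line 2: "forever unbroken": 3+3 = 6 (expected 7)
Line 3: "ash beside your plum": 1+2+1+1 = 5 ✓

Line 2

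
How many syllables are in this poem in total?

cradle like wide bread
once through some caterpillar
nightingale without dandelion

21

Line 1: cradle(2) + like(1) + wide(1) + bread(1) = 5
Line 2: once(1) + through(1) + some(1) + caterpillar(4) = 7
Line 3: nightingale(3) + without(2) + dandelion(4) = 9
Total: 5 + 7 + 9 = 21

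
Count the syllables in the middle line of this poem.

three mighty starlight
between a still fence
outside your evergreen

5

The middle line: between (2), a (1), still (1), fence (1) → 5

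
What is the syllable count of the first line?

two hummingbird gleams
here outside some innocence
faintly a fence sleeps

5

The first line: "two hummingbird gleams": 1+3+1 = 5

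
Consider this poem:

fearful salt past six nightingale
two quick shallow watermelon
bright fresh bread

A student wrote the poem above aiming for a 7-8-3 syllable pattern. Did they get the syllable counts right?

Line 1: fearful(2) + salt(1) + past(1) + six(1) + nightingale(3) = 8 (expected 7)
Line 2: two(1) + quick(1) + shallow(2) + watermelon(4) = 8 ✓
Line 3: bright(1) + fresh(1) + bread(1) = 3 ✓

No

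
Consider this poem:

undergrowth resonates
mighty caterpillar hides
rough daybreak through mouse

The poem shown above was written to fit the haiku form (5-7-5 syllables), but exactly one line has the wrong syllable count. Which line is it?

The first line

Line 1: undergrowth(3) + resonates(3) = 6 (expected 5)
Line 2: mighty(2) + caterpillar(4) + hides(1) = 7 ✓
Line 3: rough(1) + daybreak(2) + through(1) + mouse(1) = 5 ✓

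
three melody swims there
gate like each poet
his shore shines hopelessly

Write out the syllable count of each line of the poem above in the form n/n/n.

Line 1: three (1), melody (3), swims (1), there (1) → 6
Line 2: gate (1), like (1), each (1), poet (2) → 5
Line 3: his (1), shore (1), shines (1), hopelessly (3) → 6

6/5/6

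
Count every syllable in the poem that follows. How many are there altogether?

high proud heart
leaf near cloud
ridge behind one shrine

11

Line 1: high (1), proud (1), heart (1) → 3
Line 2: leaf (1), near (1), cloud (1) → 3
Line 3: ridge (1), behind (2), one (1), shrine (1) → 5
Total: 3 + 3 + 5 = 11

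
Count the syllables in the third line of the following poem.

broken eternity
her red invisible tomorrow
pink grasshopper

4

The third line: pink(1) + grasshopper(3) = 4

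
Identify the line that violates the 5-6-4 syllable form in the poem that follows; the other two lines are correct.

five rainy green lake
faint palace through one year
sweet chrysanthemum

Line 1: five(1) + rainy(2) + green(1) + lake(1) = 5 ✓
Line 2: faint(1) + palace(2) + through(1) + one(1) + year(1) = 6 ✓
Line 3: sweet(1) + chrysanthemum(4) = 5 (expected 4)

The third line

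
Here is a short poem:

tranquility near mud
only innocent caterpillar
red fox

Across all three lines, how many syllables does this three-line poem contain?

Line 1: "tranquility near mud": 4+1+1 = 6
Line 2: "only innocent caterpillar": 2+3+4 = 9
Line 3: "red fox": 1+1 = 2
Total: 6 + 9 + 2 = 17

17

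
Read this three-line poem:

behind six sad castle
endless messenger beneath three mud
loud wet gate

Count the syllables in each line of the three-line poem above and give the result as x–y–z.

Line 1: "behind six sad castle": 2+1+1+2 = 6
Line 2: "endless messenger beneath three mud": 2+3+2+1+1 = 9
Line 3: "loud wet gate": 1+1+1 = 3

6–9–3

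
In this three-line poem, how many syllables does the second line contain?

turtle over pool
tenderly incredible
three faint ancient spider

7

The second line: tenderly (3), incredible (4) → 7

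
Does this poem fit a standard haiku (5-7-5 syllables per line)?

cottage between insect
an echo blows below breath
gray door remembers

No

Line 1: cottage (2), between (2), insect (2) → 6 (expected 5)
Line 2: an (1), echo (2), blows (1), below (2), breath (1) → 7 ✓
Line 3: gray (1), door (1), remembers (3) → 5 ✓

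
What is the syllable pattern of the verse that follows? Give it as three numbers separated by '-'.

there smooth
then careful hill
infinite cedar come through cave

2-4-8

Line 1: there (1), smooth (1) → 2
Line 2: then (1), careful (2), hill (1) → 4
Line 3: infinite (3), cedar (2), come (1), through (1), cave (1) → 8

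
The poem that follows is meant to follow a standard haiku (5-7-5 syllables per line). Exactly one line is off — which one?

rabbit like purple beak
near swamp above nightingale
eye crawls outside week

Line 1: "rabbit like purple beak": 2+1+2+1 = 6 (expected 5)
Line 2: "near swamp above nightingale": 1+1+2+3 = 7 ✓
Line 3: "eye crawls outside week": 1+1+2+1 = 5 ✓

Line 1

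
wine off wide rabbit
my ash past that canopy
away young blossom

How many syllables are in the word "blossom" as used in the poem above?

"blossom" has 2 syllables.

2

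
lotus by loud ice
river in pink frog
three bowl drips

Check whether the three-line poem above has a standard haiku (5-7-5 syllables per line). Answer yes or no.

Line 1: lotus(2) + by(1) + loud(1) + ice(1) = 5 ✓
Line 2: river(2) + in(1) + pink(1) + frog(1) = 5 (expected 7)
Line 3: three(1) + bowl(1) + drips(1) = 3 (expected 5)

No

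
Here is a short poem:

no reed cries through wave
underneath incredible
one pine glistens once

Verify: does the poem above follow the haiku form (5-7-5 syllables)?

Line 1: "no reed cries through wave": 1+1+1+1+1 = 5 ✓
Line 2: "underneath incredible": 3+4 = 7 ✓
Line 3: "one pine glistens once": 1+1+2+1 = 5 ✓

Yes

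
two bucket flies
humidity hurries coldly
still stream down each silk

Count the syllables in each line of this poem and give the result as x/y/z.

4/8/5

Line 1: two (1), bucket (2), flies (1) → 4
Line 2: humidity (4), hurries (2), coldly (2) → 8
Line 3: still (1), stream (1), down (1), each (1), silk (1) → 5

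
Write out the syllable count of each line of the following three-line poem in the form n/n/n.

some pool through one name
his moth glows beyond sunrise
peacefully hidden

Line 1: some (1), pool (1), through (1), one (1), name (1) → 5
Line 2: his (1), moth (1), glows (1), beyond (2), sunrise (2) → 7
Line 3: peacefully (3), hidden (2) → 5

5/7/5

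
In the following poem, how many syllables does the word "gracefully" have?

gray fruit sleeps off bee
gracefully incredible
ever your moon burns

3

"gracefully" has 3 syllables.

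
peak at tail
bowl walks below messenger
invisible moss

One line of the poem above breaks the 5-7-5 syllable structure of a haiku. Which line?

The first line

Line 1: "peak at tail": 1+1+1 = 3 (expected 5)
Line 2: "bowl walks below messenger": 1+1+2+3 = 7 ✓
Line 3: "invisible moss": 4+1 = 5 ✓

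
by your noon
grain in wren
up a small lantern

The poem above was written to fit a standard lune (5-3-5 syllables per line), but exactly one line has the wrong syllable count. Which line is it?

The first line

Line 1: by (1), your (1), noon (1) → 3 (expected 5)
Line 2: grain (1), in (1), wren (1) → 3 ✓
Line 3: up (1), a (1), small (1), lantern (2) → 5 ✓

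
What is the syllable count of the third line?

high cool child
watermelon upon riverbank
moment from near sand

The third line: moment(2) + from(1) + near(1) + sand(1) = 5

5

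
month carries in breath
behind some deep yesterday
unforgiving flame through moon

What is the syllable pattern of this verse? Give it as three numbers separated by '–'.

Line 1: month(1) + carries(2) + in(1) + breath(1) = 5
Line 2: behind(2) + some(1) + deep(1) + yesterday(3) = 7
Line 3: unforgiving(4) + flame(1) + through(1) + moon(1) = 7

5–7–7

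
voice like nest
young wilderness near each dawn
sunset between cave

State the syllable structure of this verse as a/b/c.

3/7/5

Line 1: voice(1) + like(1) + nest(1) = 3
Line 2: young(1) + wilderness(3) + near(1) + each(1) + dawn(1) = 7
Line 3: sunset(2) + between(2) + cave(1) = 5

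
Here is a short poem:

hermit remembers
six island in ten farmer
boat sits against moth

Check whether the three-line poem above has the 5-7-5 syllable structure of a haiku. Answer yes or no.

Line 1: "hermit remembers": 2+3 = 5 ✓
Line 2: "six island in ten farmer": 1+2+1+1+2 = 7 ✓
Line 3: "boat sits against moth": 1+1+2+1 = 5 ✓

Yes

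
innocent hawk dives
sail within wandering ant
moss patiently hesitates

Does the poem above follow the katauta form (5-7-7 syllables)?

Yes

Line 1: "innocent hawk dives": 3+1+1 = 5 ✓
Line 2: "sail within wandering ant": 1+2+3+1 = 7 ✓
Line 3: "moss patiently hesitates": 1+3+3 = 7 ✓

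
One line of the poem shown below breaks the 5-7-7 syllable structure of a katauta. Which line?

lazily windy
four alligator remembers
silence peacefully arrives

Line 1: lazily(3) + windy(2) = 5 ✓
Line 2: four(1) + alligator(4) + remembers(3) = 8 (expected 7)
Line 3: silence(2) + peacefully(3) + arrives(2) = 7 ✓

The second line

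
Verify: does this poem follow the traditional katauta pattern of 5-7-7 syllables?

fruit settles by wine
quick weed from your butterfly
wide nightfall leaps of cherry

Yes

Line 1: fruit (1), settles (2), by (1), wine (1) → 5 ✓
Line 2: quick (1), weed (1), from (1), your (1), butterfly (3) → 7 ✓
Line 3: wide (1), nightfall (2), leaps (1), of (1), cherry (2) → 7 ✓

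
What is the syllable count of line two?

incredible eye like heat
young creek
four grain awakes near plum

2

Line two: young(1) + creek(1) = 2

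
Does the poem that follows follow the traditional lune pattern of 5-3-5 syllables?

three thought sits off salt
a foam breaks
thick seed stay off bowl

Line 1: "three thought sits off salt": 1+1+1+1+1 = 5 ✓
Line 2: "a foam breaks": 1+1+1 = 3 ✓
Line 3: "thick seed stay off bowl": 1+1+1+1+1 = 5 ✓

Yes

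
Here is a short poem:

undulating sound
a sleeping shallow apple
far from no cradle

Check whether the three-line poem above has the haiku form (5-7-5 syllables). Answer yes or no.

Yes

Line 1: undulating (4), sound (1) → 5 ✓
Line 2: a (1), sleeping (2), shallow (2), apple (2) → 7 ✓
Line 3: far (1), from (1), no (1), cradle (2) → 5 ✓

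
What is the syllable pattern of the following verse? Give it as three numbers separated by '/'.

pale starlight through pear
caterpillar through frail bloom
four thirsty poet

5/7/5

Line 1: pale(1) + starlight(2) + through(1) + pear(1) = 5
Line 2: caterpillar(4) + through(1) + frail(1) + bloom(1) = 7
Line 3: four(1) + thirsty(2) + poet(2) = 5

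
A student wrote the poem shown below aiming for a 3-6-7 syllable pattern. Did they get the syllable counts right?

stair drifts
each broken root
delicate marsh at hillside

Line 1: stair(1) + drifts(1) = 2 (expected 3)
Line 2: each(1) + broken(2) + root(1) = 4 (expected 6)
Line 3: delicate(3) + marsh(1) + at(1) + hillside(2) = 7 ✓

No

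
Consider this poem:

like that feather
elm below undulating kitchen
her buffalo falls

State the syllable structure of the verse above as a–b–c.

Line 1: like(1) + that(1) + feather(2) = 4
Line 2: elm(1) + below(2) + undulating(4) + kitchen(2) = 9
Line 3: her(1) + buffalo(3) + falls(1) = 5

4–9–5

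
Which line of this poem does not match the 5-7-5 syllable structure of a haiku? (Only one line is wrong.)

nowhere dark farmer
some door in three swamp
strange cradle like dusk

The second line

Line 1: nowhere (2), dark (1), farmer (2) → 5 ✓
Line 2: some (1), door (1), in (1), three (1), swamp (1) → 5 (expected 7)
Line 3: strange (1), cradle (2), like (1), dusk (1) → 5 ✓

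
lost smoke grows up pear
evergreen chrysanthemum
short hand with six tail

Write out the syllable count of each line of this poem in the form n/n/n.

5/7/5

Line 1: "lost smoke grows up pear": 1+1+1+1+1 = 5
Line 2: "evergreen chrysanthemum": 3+4 = 7
Line 3: "short hand with six tail": 1+1+1+1+1 = 5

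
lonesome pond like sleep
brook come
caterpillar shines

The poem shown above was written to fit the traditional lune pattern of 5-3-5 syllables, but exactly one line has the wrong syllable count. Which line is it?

Line 2

Line 1: lonesome(2) + pond(1) + like(1) + sleep(1) = 5 ✓
Line 2: brook(1) + come(1) = 2 (expected 3)
Line 3: caterpillar(4) + shines(1) = 5 ✓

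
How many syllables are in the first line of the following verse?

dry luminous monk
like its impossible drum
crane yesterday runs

5

The first line: dry (1), luminous (3), monk (1) → 5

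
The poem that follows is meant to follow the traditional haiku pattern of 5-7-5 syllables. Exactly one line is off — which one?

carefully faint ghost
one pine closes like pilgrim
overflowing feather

Line 1: carefully (3), faint (1), ghost (1) → 5 ✓
Line 2: one (1), pine (1), closes (2), like (1), pilgrim (2) → 7 ✓
Line 3: overflowing (4), feather (2) → 6 (expected 5)

The third line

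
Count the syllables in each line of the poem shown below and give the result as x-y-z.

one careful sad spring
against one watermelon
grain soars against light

5-7-5

Line 1: one(1) + careful(2) + sad(1) + spring(1) = 5
Line 2: against(2) + one(1) + watermelon(4) = 7
Line 3: grain(1) + soars(1) + against(2) + light(1) = 5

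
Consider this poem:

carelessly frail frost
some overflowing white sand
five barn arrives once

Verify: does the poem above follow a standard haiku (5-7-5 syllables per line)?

Yes

Line 1: "carelessly frail frost": 3+1+1 = 5 ✓
Line 2: "some overflowing white sand": 1+4+1+1 = 7 ✓
Line 3: "five barn arrives once": 1+1+2+1 = 5 ✓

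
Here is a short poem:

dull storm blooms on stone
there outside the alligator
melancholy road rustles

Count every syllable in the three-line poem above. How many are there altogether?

Line 1: "dull storm blooms on stone": 1+1+1+1+1 = 5
Line 2: "there outside the alligator": 1+2+1+4 = 8
Line 3: "melancholy road rustles": 4+1+2 = 7
Total: 5 + 8 + 7 = 20

20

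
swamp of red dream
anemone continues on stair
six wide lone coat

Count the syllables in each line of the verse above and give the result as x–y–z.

Line 1: swamp (1), of (1), red (1), dream (1) → 4
Line 2: anemone (4), continues (3), on (1), stair (1) → 9
Line 3: six (1), wide (1), lone (1), coat (1) → 4

4–9–4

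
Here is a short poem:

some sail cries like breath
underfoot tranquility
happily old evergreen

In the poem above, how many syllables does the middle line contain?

The middle line: underfoot (3), tranquility (4) → 7

7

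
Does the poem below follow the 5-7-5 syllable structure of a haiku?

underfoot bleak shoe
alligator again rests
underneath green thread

Yes

Line 1: "underfoot bleak shoe": 3+1+1 = 5 ✓
Line 2: "alligator again rests": 4+2+1 = 7 ✓
Line 3: "underneath green thread": 3+1+1 = 5 ✓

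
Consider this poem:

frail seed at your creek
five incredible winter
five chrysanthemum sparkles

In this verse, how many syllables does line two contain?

Line two: "five incredible winter": 1+4+2 = 7

7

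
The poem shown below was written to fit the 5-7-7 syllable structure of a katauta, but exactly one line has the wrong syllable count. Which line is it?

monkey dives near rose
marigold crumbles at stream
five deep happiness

The third line

Line 1: "monkey dives near rose": 2+1+1+1 = 5 ✓
Line 2: "marigold crumbles at stream": 3+2+1+1 = 7 ✓
Line 3: "five deep happiness": 1+1+3 = 5 (expected 7)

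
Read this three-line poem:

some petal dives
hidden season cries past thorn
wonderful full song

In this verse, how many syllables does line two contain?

Line two: hidden (2), season (2), cries (1), past (1), thorn (1) → 7

7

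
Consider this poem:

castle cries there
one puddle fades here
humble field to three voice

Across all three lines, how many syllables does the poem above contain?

15

Line 1: castle(2) + cries(1) + there(1) = 4
Line 2: one(1) + puddle(2) + fades(1) + here(1) = 5
Line 3: humble(2) + field(1) + to(1) + three(1) + voice(1) = 6
Total: 4 + 5 + 6 = 15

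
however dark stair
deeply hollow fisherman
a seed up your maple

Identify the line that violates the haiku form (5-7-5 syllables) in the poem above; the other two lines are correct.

Line 1: however (3), dark (1), stair (1) → 5 ✓
Line 2: deeply (2), hollow (2), fisherman (3) → 7 ✓
Line 3: a (1), seed (1), up (1), your (1), maple (2) → 6 (expected 5)

Line 3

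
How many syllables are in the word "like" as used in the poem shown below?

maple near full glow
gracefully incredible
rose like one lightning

"like" has 1 syllable.

1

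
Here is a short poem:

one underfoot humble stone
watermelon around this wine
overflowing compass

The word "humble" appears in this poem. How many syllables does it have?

2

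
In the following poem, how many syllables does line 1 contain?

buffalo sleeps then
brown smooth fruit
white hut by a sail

5

Line 1: buffalo(3) + sleeps(1) + then(1) = 5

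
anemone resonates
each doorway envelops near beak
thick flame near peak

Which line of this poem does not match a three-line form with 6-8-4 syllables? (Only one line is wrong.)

Line 1: anemone(4) + resonates(3) = 7 (expected 6)
Line 2: each(1) + doorway(2) + envelops(3) + near(1) + beak(1) = 8 ✓
Line 3: thick(1) + flame(1) + near(1) + peak(1) = 4 ✓

Line 1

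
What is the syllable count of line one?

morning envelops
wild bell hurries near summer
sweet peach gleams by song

Line one: morning(2) + envelops(3) = 5

5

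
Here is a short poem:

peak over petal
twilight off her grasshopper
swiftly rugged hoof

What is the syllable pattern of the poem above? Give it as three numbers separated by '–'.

Line 1: "peak over petal": 1+2+2 = 5
Line 2: "twilight off her grasshopper": 2+1+1+3 = 7
Line 3: "swiftly rugged hoof": 2+2+1 = 5

5–7–5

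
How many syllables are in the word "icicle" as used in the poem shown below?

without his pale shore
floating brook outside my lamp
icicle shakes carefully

"icicle" has 3 syllables.

3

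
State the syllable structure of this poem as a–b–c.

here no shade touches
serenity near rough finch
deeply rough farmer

5–7–5

Line 1: "here no shade touches": 1+1+1+2 = 5
Line 2: "serenity near rough finch": 4+1+1+1 = 7
Line 3: "deeply rough farmer": 2+1+2 = 5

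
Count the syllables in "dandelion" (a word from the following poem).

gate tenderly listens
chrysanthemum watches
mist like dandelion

"dandelion" has 4 syllables.

4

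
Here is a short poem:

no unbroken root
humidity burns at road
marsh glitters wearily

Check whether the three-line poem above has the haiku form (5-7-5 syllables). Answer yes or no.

Line 1: "no unbroken root": 1+3+1 = 5 ✓
Line 2: "humidity burns at road": 4+1+1+1 = 7 ✓
Line 3: "marsh glitters wearily": 1+2+3 = 6 (expected 5)

No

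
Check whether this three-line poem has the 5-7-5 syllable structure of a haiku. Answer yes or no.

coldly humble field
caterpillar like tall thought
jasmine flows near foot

Line 1: coldly(2) + humble(2) + field(1) = 5 ✓
Line 2: caterpillar(4) + like(1) + tall(1) + thought(1) = 7 ✓
Line 3: jasmine(2) + flows(1) + near(1) + foot(1) = 5 ✓

Yes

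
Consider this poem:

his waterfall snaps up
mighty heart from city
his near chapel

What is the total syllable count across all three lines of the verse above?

16

Line 1: his(1) + waterfall(3) + snaps(1) + up(1) = 6
Line 2: mighty(2) + heart(1) + from(1) + city(2) = 6
Line 3: his(1) + near(1) + chapel(2) = 4
Total: 6 + 6 + 4 = 16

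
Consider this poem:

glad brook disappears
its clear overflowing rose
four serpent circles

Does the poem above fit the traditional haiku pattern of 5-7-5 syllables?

Line 1: glad (1), brook (1), disappears (3) → 5 ✓
Line 2: its (1), clear (1), overflowing (4), rose (1) → 7 ✓
Line 3: four (1), serpent (2), circles (2) → 5 ✓

Yes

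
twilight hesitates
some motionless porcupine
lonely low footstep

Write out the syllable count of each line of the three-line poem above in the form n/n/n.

5/7/5

Line 1: "twilight hesitates": 2+3 = 5
Line 2: "some motionless porcupine": 1+3+3 = 7
Line 3: "lonely low footstep": 2+1+2 = 5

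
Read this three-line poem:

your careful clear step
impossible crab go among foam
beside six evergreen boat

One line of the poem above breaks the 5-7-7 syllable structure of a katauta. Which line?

Line 1: your(1) + careful(2) + clear(1) + step(1) = 5 ✓
Line 2: impossible(4) + crab(1) + go(1) + among(2) + foam(1) = 9 (expected 7)
Line 3: beside(2) + six(1) + evergreen(3) + boat(1) = 7 ✓

The second line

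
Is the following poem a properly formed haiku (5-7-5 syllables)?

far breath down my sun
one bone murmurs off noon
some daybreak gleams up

No

Line 1: far (1), breath (1), down (1), my (1), sun (1) → 5 ✓
Line 2: one (1), bone (1), murmurs (2), off (1), noon (1) → 6 (expected 7)
Line 3: some (1), daybreak (2), gleams (1), up (1) → 5 ✓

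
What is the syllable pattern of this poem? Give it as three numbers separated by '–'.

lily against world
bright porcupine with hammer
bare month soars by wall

Line 1: lily (2), against (2), world (1) → 5
Line 2: bright (1), porcupine (3), with (1), hammer (2) → 7
Line 3: bare (1), month (1), soars (1), by (1), wall (1) → 5

5–7–5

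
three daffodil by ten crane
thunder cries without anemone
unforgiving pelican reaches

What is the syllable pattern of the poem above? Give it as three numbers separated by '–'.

Line 1: three (1), daffodil (3), by (1), ten (1), crane (1) → 7
Line 2: thunder (2), cries (1), without (2), anemone (4) → 9
Line 3: unforgiving (4), pelican (3), reaches (2) → 9

7–9–9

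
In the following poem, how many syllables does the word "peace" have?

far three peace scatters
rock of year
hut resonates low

1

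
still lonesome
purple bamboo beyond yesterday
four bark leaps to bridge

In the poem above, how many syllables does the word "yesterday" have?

3

"yesterday" has 3 syllables.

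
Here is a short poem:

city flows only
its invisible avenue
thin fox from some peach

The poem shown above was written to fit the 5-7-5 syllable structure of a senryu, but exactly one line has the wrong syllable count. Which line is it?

Line 2

Line 1: "city flows only": 2+1+2 = 5 ✓
Line 2: "its invisible avenue": 1+4+3 = 8 (expected 7)
Line 3: "thin fox from some peach": 1+1+1+1+1 = 5 ✓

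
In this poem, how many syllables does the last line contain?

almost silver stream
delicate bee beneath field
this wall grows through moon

The last line: this(1) + wall(1) + grows(1) + through(1) + moon(1) = 5

5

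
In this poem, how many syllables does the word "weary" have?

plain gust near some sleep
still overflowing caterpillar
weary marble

2

"weary" has 2 syllables.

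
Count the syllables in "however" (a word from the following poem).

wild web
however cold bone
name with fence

"however" has 3 syllables.

3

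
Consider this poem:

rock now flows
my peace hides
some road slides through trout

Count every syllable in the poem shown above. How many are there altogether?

Line 1: "rock now flows": 1+1+1 = 3
Line 2: "my peace hides": 1+1+1 = 3
Line 3: "some road slides through trout": 1+1+1+1+1 = 5
Total: 3 + 3 + 5 = 11

11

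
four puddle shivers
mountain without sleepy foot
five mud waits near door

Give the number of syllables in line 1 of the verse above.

Line 1: "four puddle shivers": 1+2+2 = 5

5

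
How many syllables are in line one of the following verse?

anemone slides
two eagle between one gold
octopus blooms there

Line one: anemone (4), slides (1) → 5

5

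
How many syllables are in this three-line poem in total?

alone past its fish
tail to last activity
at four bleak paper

17

Line 1: alone (2), past (1), its (1), fish (1) → 5
Line 2: tail (1), to (1), last (1), activity (4) → 7
Line 3: at (1), four (1), bleak (1), paper (2) → 5
Total: 5 + 7 + 5 = 17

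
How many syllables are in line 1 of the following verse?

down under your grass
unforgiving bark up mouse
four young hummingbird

Line 1: down(1) + under(2) + your(1) + grass(1) = 5

5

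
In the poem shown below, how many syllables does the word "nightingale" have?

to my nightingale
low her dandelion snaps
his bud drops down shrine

3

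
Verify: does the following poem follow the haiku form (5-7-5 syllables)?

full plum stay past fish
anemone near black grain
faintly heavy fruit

Line 1: full (1), plum (1), stay (1), past (1), fish (1) → 5 ✓
Line 2: anemone (4), near (1), black (1), grain (1) → 7 ✓
Line 3: faintly (2), heavy (2), fruit (1) → 5 ✓

Yes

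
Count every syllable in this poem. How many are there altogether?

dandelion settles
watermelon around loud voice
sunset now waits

Line 1: dandelion (4), settles (2) → 6
Line 2: watermelon (4), around (2), loud (1), voice (1) → 8
Line 3: sunset (2), now (1), waits (1) → 4
Total: 6 + 8 + 4 = 18

18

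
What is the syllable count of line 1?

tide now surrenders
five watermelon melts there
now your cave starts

5

Line 1: tide (1), now (1), surrenders (3) → 5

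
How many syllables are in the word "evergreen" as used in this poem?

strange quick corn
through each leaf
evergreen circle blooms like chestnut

3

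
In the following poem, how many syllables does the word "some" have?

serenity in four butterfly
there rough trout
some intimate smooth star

"some" has 1 syllable.

1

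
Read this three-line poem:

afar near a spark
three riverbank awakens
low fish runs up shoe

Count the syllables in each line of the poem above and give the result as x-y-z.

Line 1: afar(2) + near(1) + a(1) + spark(1) = 5
Line 2: three(1) + riverbank(3) + awakens(3) = 7
Line 3: low(1) + fish(1) + runs(1) + up(1) + shoe(1) = 5

5-7-5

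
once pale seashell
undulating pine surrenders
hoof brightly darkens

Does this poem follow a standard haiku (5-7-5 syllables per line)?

Line 1: "once pale seashell": 1+1+2 = 4 (expected 5)
Line 2: "undulating pine surrenders": 4+1+3 = 8 (expected 7)
Line 3: "hoof brightly darkens": 1+2+2 = 5 ✓

No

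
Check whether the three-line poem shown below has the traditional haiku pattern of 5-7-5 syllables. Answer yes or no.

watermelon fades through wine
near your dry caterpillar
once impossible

No

Line 1: watermelon(4) + fades(1) + through(1) + wine(1) = 7 (expected 5)
Line 2: near(1) + your(1) + dry(1) + caterpillar(4) = 7 ✓
Line 3: once(1) + impossible(4) = 5 ✓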